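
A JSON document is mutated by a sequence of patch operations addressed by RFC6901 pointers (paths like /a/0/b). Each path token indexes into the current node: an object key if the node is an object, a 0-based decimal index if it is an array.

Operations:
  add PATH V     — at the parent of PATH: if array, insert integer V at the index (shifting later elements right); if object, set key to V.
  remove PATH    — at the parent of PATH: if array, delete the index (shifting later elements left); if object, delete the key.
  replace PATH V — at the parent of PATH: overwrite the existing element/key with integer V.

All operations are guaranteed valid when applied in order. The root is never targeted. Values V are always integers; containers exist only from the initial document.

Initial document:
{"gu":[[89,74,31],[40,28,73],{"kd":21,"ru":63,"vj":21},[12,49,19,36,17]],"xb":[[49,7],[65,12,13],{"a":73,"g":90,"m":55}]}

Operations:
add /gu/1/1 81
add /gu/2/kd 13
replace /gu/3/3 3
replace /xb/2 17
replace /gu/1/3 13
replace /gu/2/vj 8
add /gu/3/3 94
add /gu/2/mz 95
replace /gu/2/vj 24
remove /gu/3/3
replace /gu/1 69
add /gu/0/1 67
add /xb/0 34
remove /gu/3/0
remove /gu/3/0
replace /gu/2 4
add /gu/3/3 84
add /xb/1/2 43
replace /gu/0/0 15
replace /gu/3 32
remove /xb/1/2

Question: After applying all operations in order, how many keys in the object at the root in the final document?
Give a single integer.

Answer: 2

Derivation:
After op 1 (add /gu/1/1 81): {"gu":[[89,74,31],[40,81,28,73],{"kd":21,"ru":63,"vj":21},[12,49,19,36,17]],"xb":[[49,7],[65,12,13],{"a":73,"g":90,"m":55}]}
After op 2 (add /gu/2/kd 13): {"gu":[[89,74,31],[40,81,28,73],{"kd":13,"ru":63,"vj":21},[12,49,19,36,17]],"xb":[[49,7],[65,12,13],{"a":73,"g":90,"m":55}]}
After op 3 (replace /gu/3/3 3): {"gu":[[89,74,31],[40,81,28,73],{"kd":13,"ru":63,"vj":21},[12,49,19,3,17]],"xb":[[49,7],[65,12,13],{"a":73,"g":90,"m":55}]}
After op 4 (replace /xb/2 17): {"gu":[[89,74,31],[40,81,28,73],{"kd":13,"ru":63,"vj":21},[12,49,19,3,17]],"xb":[[49,7],[65,12,13],17]}
After op 5 (replace /gu/1/3 13): {"gu":[[89,74,31],[40,81,28,13],{"kd":13,"ru":63,"vj":21},[12,49,19,3,17]],"xb":[[49,7],[65,12,13],17]}
After op 6 (replace /gu/2/vj 8): {"gu":[[89,74,31],[40,81,28,13],{"kd":13,"ru":63,"vj":8},[12,49,19,3,17]],"xb":[[49,7],[65,12,13],17]}
After op 7 (add /gu/3/3 94): {"gu":[[89,74,31],[40,81,28,13],{"kd":13,"ru":63,"vj":8},[12,49,19,94,3,17]],"xb":[[49,7],[65,12,13],17]}
After op 8 (add /gu/2/mz 95): {"gu":[[89,74,31],[40,81,28,13],{"kd":13,"mz":95,"ru":63,"vj":8},[12,49,19,94,3,17]],"xb":[[49,7],[65,12,13],17]}
After op 9 (replace /gu/2/vj 24): {"gu":[[89,74,31],[40,81,28,13],{"kd":13,"mz":95,"ru":63,"vj":24},[12,49,19,94,3,17]],"xb":[[49,7],[65,12,13],17]}
After op 10 (remove /gu/3/3): {"gu":[[89,74,31],[40,81,28,13],{"kd":13,"mz":95,"ru":63,"vj":24},[12,49,19,3,17]],"xb":[[49,7],[65,12,13],17]}
After op 11 (replace /gu/1 69): {"gu":[[89,74,31],69,{"kd":13,"mz":95,"ru":63,"vj":24},[12,49,19,3,17]],"xb":[[49,7],[65,12,13],17]}
After op 12 (add /gu/0/1 67): {"gu":[[89,67,74,31],69,{"kd":13,"mz":95,"ru":63,"vj":24},[12,49,19,3,17]],"xb":[[49,7],[65,12,13],17]}
After op 13 (add /xb/0 34): {"gu":[[89,67,74,31],69,{"kd":13,"mz":95,"ru":63,"vj":24},[12,49,19,3,17]],"xb":[34,[49,7],[65,12,13],17]}
After op 14 (remove /gu/3/0): {"gu":[[89,67,74,31],69,{"kd":13,"mz":95,"ru":63,"vj":24},[49,19,3,17]],"xb":[34,[49,7],[65,12,13],17]}
After op 15 (remove /gu/3/0): {"gu":[[89,67,74,31],69,{"kd":13,"mz":95,"ru":63,"vj":24},[19,3,17]],"xb":[34,[49,7],[65,12,13],17]}
After op 16 (replace /gu/2 4): {"gu":[[89,67,74,31],69,4,[19,3,17]],"xb":[34,[49,7],[65,12,13],17]}
After op 17 (add /gu/3/3 84): {"gu":[[89,67,74,31],69,4,[19,3,17,84]],"xb":[34,[49,7],[65,12,13],17]}
After op 18 (add /xb/1/2 43): {"gu":[[89,67,74,31],69,4,[19,3,17,84]],"xb":[34,[49,7,43],[65,12,13],17]}
After op 19 (replace /gu/0/0 15): {"gu":[[15,67,74,31],69,4,[19,3,17,84]],"xb":[34,[49,7,43],[65,12,13],17]}
After op 20 (replace /gu/3 32): {"gu":[[15,67,74,31],69,4,32],"xb":[34,[49,7,43],[65,12,13],17]}
After op 21 (remove /xb/1/2): {"gu":[[15,67,74,31],69,4,32],"xb":[34,[49,7],[65,12,13],17]}
Size at the root: 2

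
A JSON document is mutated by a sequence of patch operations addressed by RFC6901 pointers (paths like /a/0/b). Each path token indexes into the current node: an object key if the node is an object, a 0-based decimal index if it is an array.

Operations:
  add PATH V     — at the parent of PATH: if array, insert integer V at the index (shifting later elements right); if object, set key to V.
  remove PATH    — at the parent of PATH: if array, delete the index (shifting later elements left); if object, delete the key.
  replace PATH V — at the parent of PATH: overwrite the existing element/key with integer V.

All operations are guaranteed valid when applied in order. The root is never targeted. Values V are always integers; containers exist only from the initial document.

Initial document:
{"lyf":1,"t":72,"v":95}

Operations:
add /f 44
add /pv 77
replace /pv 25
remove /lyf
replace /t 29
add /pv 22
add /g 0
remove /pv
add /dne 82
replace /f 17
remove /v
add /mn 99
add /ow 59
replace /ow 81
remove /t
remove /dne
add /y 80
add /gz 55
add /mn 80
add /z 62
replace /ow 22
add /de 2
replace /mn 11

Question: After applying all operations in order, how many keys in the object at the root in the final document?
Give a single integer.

After op 1 (add /f 44): {"f":44,"lyf":1,"t":72,"v":95}
After op 2 (add /pv 77): {"f":44,"lyf":1,"pv":77,"t":72,"v":95}
After op 3 (replace /pv 25): {"f":44,"lyf":1,"pv":25,"t":72,"v":95}
After op 4 (remove /lyf): {"f":44,"pv":25,"t":72,"v":95}
After op 5 (replace /t 29): {"f":44,"pv":25,"t":29,"v":95}
After op 6 (add /pv 22): {"f":44,"pv":22,"t":29,"v":95}
After op 7 (add /g 0): {"f":44,"g":0,"pv":22,"t":29,"v":95}
After op 8 (remove /pv): {"f":44,"g":0,"t":29,"v":95}
After op 9 (add /dne 82): {"dne":82,"f":44,"g":0,"t":29,"v":95}
After op 10 (replace /f 17): {"dne":82,"f":17,"g":0,"t":29,"v":95}
After op 11 (remove /v): {"dne":82,"f":17,"g":0,"t":29}
After op 12 (add /mn 99): {"dne":82,"f":17,"g":0,"mn":99,"t":29}
After op 13 (add /ow 59): {"dne":82,"f":17,"g":0,"mn":99,"ow":59,"t":29}
After op 14 (replace /ow 81): {"dne":82,"f":17,"g":0,"mn":99,"ow":81,"t":29}
After op 15 (remove /t): {"dne":82,"f":17,"g":0,"mn":99,"ow":81}
After op 16 (remove /dne): {"f":17,"g":0,"mn":99,"ow":81}
After op 17 (add /y 80): {"f":17,"g":0,"mn":99,"ow":81,"y":80}
After op 18 (add /gz 55): {"f":17,"g":0,"gz":55,"mn":99,"ow":81,"y":80}
After op 19 (add /mn 80): {"f":17,"g":0,"gz":55,"mn":80,"ow":81,"y":80}
After op 20 (add /z 62): {"f":17,"g":0,"gz":55,"mn":80,"ow":81,"y":80,"z":62}
After op 21 (replace /ow 22): {"f":17,"g":0,"gz":55,"mn":80,"ow":22,"y":80,"z":62}
After op 22 (add /de 2): {"de":2,"f":17,"g":0,"gz":55,"mn":80,"ow":22,"y":80,"z":62}
After op 23 (replace /mn 11): {"de":2,"f":17,"g":0,"gz":55,"mn":11,"ow":22,"y":80,"z":62}
Size at the root: 8

Answer: 8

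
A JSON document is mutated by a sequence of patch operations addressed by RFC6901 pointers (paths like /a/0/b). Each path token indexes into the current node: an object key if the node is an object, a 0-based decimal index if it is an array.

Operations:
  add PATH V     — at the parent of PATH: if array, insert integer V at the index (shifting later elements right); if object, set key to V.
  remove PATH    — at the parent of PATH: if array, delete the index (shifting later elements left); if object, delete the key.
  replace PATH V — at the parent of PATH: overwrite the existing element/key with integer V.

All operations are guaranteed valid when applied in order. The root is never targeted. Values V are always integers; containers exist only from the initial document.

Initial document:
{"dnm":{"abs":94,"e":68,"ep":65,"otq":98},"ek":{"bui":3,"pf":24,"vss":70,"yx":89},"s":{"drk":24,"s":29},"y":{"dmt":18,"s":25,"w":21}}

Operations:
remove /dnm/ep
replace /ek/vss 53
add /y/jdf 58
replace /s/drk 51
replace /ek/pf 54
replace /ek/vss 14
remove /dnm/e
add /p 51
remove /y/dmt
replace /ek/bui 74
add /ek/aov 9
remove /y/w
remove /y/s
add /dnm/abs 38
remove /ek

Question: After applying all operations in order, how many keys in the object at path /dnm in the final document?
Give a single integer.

Answer: 2

Derivation:
After op 1 (remove /dnm/ep): {"dnm":{"abs":94,"e":68,"otq":98},"ek":{"bui":3,"pf":24,"vss":70,"yx":89},"s":{"drk":24,"s":29},"y":{"dmt":18,"s":25,"w":21}}
After op 2 (replace /ek/vss 53): {"dnm":{"abs":94,"e":68,"otq":98},"ek":{"bui":3,"pf":24,"vss":53,"yx":89},"s":{"drk":24,"s":29},"y":{"dmt":18,"s":25,"w":21}}
After op 3 (add /y/jdf 58): {"dnm":{"abs":94,"e":68,"otq":98},"ek":{"bui":3,"pf":24,"vss":53,"yx":89},"s":{"drk":24,"s":29},"y":{"dmt":18,"jdf":58,"s":25,"w":21}}
After op 4 (replace /s/drk 51): {"dnm":{"abs":94,"e":68,"otq":98},"ek":{"bui":3,"pf":24,"vss":53,"yx":89},"s":{"drk":51,"s":29},"y":{"dmt":18,"jdf":58,"s":25,"w":21}}
After op 5 (replace /ek/pf 54): {"dnm":{"abs":94,"e":68,"otq":98},"ek":{"bui":3,"pf":54,"vss":53,"yx":89},"s":{"drk":51,"s":29},"y":{"dmt":18,"jdf":58,"s":25,"w":21}}
After op 6 (replace /ek/vss 14): {"dnm":{"abs":94,"e":68,"otq":98},"ek":{"bui":3,"pf":54,"vss":14,"yx":89},"s":{"drk":51,"s":29},"y":{"dmt":18,"jdf":58,"s":25,"w":21}}
After op 7 (remove /dnm/e): {"dnm":{"abs":94,"otq":98},"ek":{"bui":3,"pf":54,"vss":14,"yx":89},"s":{"drk":51,"s":29},"y":{"dmt":18,"jdf":58,"s":25,"w":21}}
After op 8 (add /p 51): {"dnm":{"abs":94,"otq":98},"ek":{"bui":3,"pf":54,"vss":14,"yx":89},"p":51,"s":{"drk":51,"s":29},"y":{"dmt":18,"jdf":58,"s":25,"w":21}}
After op 9 (remove /y/dmt): {"dnm":{"abs":94,"otq":98},"ek":{"bui":3,"pf":54,"vss":14,"yx":89},"p":51,"s":{"drk":51,"s":29},"y":{"jdf":58,"s":25,"w":21}}
After op 10 (replace /ek/bui 74): {"dnm":{"abs":94,"otq":98},"ek":{"bui":74,"pf":54,"vss":14,"yx":89},"p":51,"s":{"drk":51,"s":29},"y":{"jdf":58,"s":25,"w":21}}
After op 11 (add /ek/aov 9): {"dnm":{"abs":94,"otq":98},"ek":{"aov":9,"bui":74,"pf":54,"vss":14,"yx":89},"p":51,"s":{"drk":51,"s":29},"y":{"jdf":58,"s":25,"w":21}}
After op 12 (remove /y/w): {"dnm":{"abs":94,"otq":98},"ek":{"aov":9,"bui":74,"pf":54,"vss":14,"yx":89},"p":51,"s":{"drk":51,"s":29},"y":{"jdf":58,"s":25}}
After op 13 (remove /y/s): {"dnm":{"abs":94,"otq":98},"ek":{"aov":9,"bui":74,"pf":54,"vss":14,"yx":89},"p":51,"s":{"drk":51,"s":29},"y":{"jdf":58}}
After op 14 (add /dnm/abs 38): {"dnm":{"abs":38,"otq":98},"ek":{"aov":9,"bui":74,"pf":54,"vss":14,"yx":89},"p":51,"s":{"drk":51,"s":29},"y":{"jdf":58}}
After op 15 (remove /ek): {"dnm":{"abs":38,"otq":98},"p":51,"s":{"drk":51,"s":29},"y":{"jdf":58}}
Size at path /dnm: 2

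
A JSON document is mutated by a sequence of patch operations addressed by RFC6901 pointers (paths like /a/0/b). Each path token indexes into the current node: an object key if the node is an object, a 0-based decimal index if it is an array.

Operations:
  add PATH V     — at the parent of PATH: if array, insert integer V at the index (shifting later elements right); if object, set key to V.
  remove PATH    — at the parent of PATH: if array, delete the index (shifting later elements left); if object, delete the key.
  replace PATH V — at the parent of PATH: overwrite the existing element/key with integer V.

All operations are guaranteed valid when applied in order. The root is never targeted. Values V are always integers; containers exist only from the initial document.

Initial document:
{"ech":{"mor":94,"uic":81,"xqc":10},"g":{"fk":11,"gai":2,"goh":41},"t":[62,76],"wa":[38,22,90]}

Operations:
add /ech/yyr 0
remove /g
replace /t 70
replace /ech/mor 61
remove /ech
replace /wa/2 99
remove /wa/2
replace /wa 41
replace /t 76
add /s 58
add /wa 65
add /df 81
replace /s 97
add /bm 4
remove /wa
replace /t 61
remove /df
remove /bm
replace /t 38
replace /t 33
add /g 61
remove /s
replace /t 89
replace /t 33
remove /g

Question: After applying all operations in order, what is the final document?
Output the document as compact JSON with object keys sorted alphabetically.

After op 1 (add /ech/yyr 0): {"ech":{"mor":94,"uic":81,"xqc":10,"yyr":0},"g":{"fk":11,"gai":2,"goh":41},"t":[62,76],"wa":[38,22,90]}
After op 2 (remove /g): {"ech":{"mor":94,"uic":81,"xqc":10,"yyr":0},"t":[62,76],"wa":[38,22,90]}
After op 3 (replace /t 70): {"ech":{"mor":94,"uic":81,"xqc":10,"yyr":0},"t":70,"wa":[38,22,90]}
After op 4 (replace /ech/mor 61): {"ech":{"mor":61,"uic":81,"xqc":10,"yyr":0},"t":70,"wa":[38,22,90]}
After op 5 (remove /ech): {"t":70,"wa":[38,22,90]}
After op 6 (replace /wa/2 99): {"t":70,"wa":[38,22,99]}
After op 7 (remove /wa/2): {"t":70,"wa":[38,22]}
After op 8 (replace /wa 41): {"t":70,"wa":41}
After op 9 (replace /t 76): {"t":76,"wa":41}
After op 10 (add /s 58): {"s":58,"t":76,"wa":41}
After op 11 (add /wa 65): {"s":58,"t":76,"wa":65}
After op 12 (add /df 81): {"df":81,"s":58,"t":76,"wa":65}
After op 13 (replace /s 97): {"df":81,"s":97,"t":76,"wa":65}
After op 14 (add /bm 4): {"bm":4,"df":81,"s":97,"t":76,"wa":65}
After op 15 (remove /wa): {"bm":4,"df":81,"s":97,"t":76}
After op 16 (replace /t 61): {"bm":4,"df":81,"s":97,"t":61}
After op 17 (remove /df): {"bm":4,"s":97,"t":61}
After op 18 (remove /bm): {"s":97,"t":61}
After op 19 (replace /t 38): {"s":97,"t":38}
After op 20 (replace /t 33): {"s":97,"t":33}
After op 21 (add /g 61): {"g":61,"s":97,"t":33}
After op 22 (remove /s): {"g":61,"t":33}
After op 23 (replace /t 89): {"g":61,"t":89}
After op 24 (replace /t 33): {"g":61,"t":33}
After op 25 (remove /g): {"t":33}

Answer: {"t":33}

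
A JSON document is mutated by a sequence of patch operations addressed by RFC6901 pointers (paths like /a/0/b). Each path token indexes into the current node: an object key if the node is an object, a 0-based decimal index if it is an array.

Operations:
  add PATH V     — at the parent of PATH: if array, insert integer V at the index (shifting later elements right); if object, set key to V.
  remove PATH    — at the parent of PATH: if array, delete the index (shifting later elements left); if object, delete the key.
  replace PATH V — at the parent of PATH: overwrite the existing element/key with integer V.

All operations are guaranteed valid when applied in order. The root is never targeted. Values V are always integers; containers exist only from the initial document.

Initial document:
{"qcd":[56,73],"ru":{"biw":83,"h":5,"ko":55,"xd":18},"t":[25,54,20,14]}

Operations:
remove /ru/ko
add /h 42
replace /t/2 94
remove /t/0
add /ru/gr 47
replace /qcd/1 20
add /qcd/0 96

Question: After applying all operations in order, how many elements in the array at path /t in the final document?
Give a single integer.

After op 1 (remove /ru/ko): {"qcd":[56,73],"ru":{"biw":83,"h":5,"xd":18},"t":[25,54,20,14]}
After op 2 (add /h 42): {"h":42,"qcd":[56,73],"ru":{"biw":83,"h":5,"xd":18},"t":[25,54,20,14]}
After op 3 (replace /t/2 94): {"h":42,"qcd":[56,73],"ru":{"biw":83,"h":5,"xd":18},"t":[25,54,94,14]}
After op 4 (remove /t/0): {"h":42,"qcd":[56,73],"ru":{"biw":83,"h":5,"xd":18},"t":[54,94,14]}
After op 5 (add /ru/gr 47): {"h":42,"qcd":[56,73],"ru":{"biw":83,"gr":47,"h":5,"xd":18},"t":[54,94,14]}
After op 6 (replace /qcd/1 20): {"h":42,"qcd":[56,20],"ru":{"biw":83,"gr":47,"h":5,"xd":18},"t":[54,94,14]}
After op 7 (add /qcd/0 96): {"h":42,"qcd":[96,56,20],"ru":{"biw":83,"gr":47,"h":5,"xd":18},"t":[54,94,14]}
Size at path /t: 3

Answer: 3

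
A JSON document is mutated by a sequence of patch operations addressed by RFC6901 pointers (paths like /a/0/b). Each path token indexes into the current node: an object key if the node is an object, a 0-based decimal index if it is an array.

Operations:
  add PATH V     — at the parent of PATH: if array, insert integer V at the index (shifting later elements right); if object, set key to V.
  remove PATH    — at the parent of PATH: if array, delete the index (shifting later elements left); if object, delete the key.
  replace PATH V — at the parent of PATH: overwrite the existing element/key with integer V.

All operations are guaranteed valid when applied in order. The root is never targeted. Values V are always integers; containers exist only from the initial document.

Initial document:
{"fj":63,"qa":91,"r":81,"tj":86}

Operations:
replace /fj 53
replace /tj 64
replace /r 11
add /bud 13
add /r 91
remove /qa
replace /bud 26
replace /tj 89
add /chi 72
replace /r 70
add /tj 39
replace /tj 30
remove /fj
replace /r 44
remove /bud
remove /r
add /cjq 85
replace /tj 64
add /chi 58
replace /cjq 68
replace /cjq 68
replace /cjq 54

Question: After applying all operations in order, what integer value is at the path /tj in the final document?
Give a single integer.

After op 1 (replace /fj 53): {"fj":53,"qa":91,"r":81,"tj":86}
After op 2 (replace /tj 64): {"fj":53,"qa":91,"r":81,"tj":64}
After op 3 (replace /r 11): {"fj":53,"qa":91,"r":11,"tj":64}
After op 4 (add /bud 13): {"bud":13,"fj":53,"qa":91,"r":11,"tj":64}
After op 5 (add /r 91): {"bud":13,"fj":53,"qa":91,"r":91,"tj":64}
After op 6 (remove /qa): {"bud":13,"fj":53,"r":91,"tj":64}
After op 7 (replace /bud 26): {"bud":26,"fj":53,"r":91,"tj":64}
After op 8 (replace /tj 89): {"bud":26,"fj":53,"r":91,"tj":89}
After op 9 (add /chi 72): {"bud":26,"chi":72,"fj":53,"r":91,"tj":89}
After op 10 (replace /r 70): {"bud":26,"chi":72,"fj":53,"r":70,"tj":89}
After op 11 (add /tj 39): {"bud":26,"chi":72,"fj":53,"r":70,"tj":39}
After op 12 (replace /tj 30): {"bud":26,"chi":72,"fj":53,"r":70,"tj":30}
After op 13 (remove /fj): {"bud":26,"chi":72,"r":70,"tj":30}
After op 14 (replace /r 44): {"bud":26,"chi":72,"r":44,"tj":30}
After op 15 (remove /bud): {"chi":72,"r":44,"tj":30}
After op 16 (remove /r): {"chi":72,"tj":30}
After op 17 (add /cjq 85): {"chi":72,"cjq":85,"tj":30}
After op 18 (replace /tj 64): {"chi":72,"cjq":85,"tj":64}
After op 19 (add /chi 58): {"chi":58,"cjq":85,"tj":64}
After op 20 (replace /cjq 68): {"chi":58,"cjq":68,"tj":64}
After op 21 (replace /cjq 68): {"chi":58,"cjq":68,"tj":64}
After op 22 (replace /cjq 54): {"chi":58,"cjq":54,"tj":64}
Value at /tj: 64

Answer: 64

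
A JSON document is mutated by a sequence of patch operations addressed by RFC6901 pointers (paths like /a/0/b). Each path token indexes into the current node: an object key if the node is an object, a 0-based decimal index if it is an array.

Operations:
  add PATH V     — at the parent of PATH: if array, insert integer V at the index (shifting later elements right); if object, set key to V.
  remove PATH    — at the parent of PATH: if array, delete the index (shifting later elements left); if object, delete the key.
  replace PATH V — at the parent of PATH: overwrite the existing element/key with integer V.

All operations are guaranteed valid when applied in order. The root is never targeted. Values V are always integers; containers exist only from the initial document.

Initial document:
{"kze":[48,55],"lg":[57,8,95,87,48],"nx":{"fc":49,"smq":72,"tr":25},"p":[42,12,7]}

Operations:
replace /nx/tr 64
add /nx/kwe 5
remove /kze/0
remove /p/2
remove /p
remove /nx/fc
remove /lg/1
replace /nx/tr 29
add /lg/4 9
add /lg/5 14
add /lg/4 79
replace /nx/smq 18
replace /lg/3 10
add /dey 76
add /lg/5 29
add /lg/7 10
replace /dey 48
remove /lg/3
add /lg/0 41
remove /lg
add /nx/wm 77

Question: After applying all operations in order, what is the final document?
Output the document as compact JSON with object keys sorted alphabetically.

Answer: {"dey":48,"kze":[55],"nx":{"kwe":5,"smq":18,"tr":29,"wm":77}}

Derivation:
After op 1 (replace /nx/tr 64): {"kze":[48,55],"lg":[57,8,95,87,48],"nx":{"fc":49,"smq":72,"tr":64},"p":[42,12,7]}
After op 2 (add /nx/kwe 5): {"kze":[48,55],"lg":[57,8,95,87,48],"nx":{"fc":49,"kwe":5,"smq":72,"tr":64},"p":[42,12,7]}
After op 3 (remove /kze/0): {"kze":[55],"lg":[57,8,95,87,48],"nx":{"fc":49,"kwe":5,"smq":72,"tr":64},"p":[42,12,7]}
After op 4 (remove /p/2): {"kze":[55],"lg":[57,8,95,87,48],"nx":{"fc":49,"kwe":5,"smq":72,"tr":64},"p":[42,12]}
After op 5 (remove /p): {"kze":[55],"lg":[57,8,95,87,48],"nx":{"fc":49,"kwe":5,"smq":72,"tr":64}}
After op 6 (remove /nx/fc): {"kze":[55],"lg":[57,8,95,87,48],"nx":{"kwe":5,"smq":72,"tr":64}}
After op 7 (remove /lg/1): {"kze":[55],"lg":[57,95,87,48],"nx":{"kwe":5,"smq":72,"tr":64}}
After op 8 (replace /nx/tr 29): {"kze":[55],"lg":[57,95,87,48],"nx":{"kwe":5,"smq":72,"tr":29}}
After op 9 (add /lg/4 9): {"kze":[55],"lg":[57,95,87,48,9],"nx":{"kwe":5,"smq":72,"tr":29}}
After op 10 (add /lg/5 14): {"kze":[55],"lg":[57,95,87,48,9,14],"nx":{"kwe":5,"smq":72,"tr":29}}
After op 11 (add /lg/4 79): {"kze":[55],"lg":[57,95,87,48,79,9,14],"nx":{"kwe":5,"smq":72,"tr":29}}
After op 12 (replace /nx/smq 18): {"kze":[55],"lg":[57,95,87,48,79,9,14],"nx":{"kwe":5,"smq":18,"tr":29}}
After op 13 (replace /lg/3 10): {"kze":[55],"lg":[57,95,87,10,79,9,14],"nx":{"kwe":5,"smq":18,"tr":29}}
After op 14 (add /dey 76): {"dey":76,"kze":[55],"lg":[57,95,87,10,79,9,14],"nx":{"kwe":5,"smq":18,"tr":29}}
After op 15 (add /lg/5 29): {"dey":76,"kze":[55],"lg":[57,95,87,10,79,29,9,14],"nx":{"kwe":5,"smq":18,"tr":29}}
After op 16 (add /lg/7 10): {"dey":76,"kze":[55],"lg":[57,95,87,10,79,29,9,10,14],"nx":{"kwe":5,"smq":18,"tr":29}}
After op 17 (replace /dey 48): {"dey":48,"kze":[55],"lg":[57,95,87,10,79,29,9,10,14],"nx":{"kwe":5,"smq":18,"tr":29}}
After op 18 (remove /lg/3): {"dey":48,"kze":[55],"lg":[57,95,87,79,29,9,10,14],"nx":{"kwe":5,"smq":18,"tr":29}}
After op 19 (add /lg/0 41): {"dey":48,"kze":[55],"lg":[41,57,95,87,79,29,9,10,14],"nx":{"kwe":5,"smq":18,"tr":29}}
After op 20 (remove /lg): {"dey":48,"kze":[55],"nx":{"kwe":5,"smq":18,"tr":29}}
After op 21 (add /nx/wm 77): {"dey":48,"kze":[55],"nx":{"kwe":5,"smq":18,"tr":29,"wm":77}}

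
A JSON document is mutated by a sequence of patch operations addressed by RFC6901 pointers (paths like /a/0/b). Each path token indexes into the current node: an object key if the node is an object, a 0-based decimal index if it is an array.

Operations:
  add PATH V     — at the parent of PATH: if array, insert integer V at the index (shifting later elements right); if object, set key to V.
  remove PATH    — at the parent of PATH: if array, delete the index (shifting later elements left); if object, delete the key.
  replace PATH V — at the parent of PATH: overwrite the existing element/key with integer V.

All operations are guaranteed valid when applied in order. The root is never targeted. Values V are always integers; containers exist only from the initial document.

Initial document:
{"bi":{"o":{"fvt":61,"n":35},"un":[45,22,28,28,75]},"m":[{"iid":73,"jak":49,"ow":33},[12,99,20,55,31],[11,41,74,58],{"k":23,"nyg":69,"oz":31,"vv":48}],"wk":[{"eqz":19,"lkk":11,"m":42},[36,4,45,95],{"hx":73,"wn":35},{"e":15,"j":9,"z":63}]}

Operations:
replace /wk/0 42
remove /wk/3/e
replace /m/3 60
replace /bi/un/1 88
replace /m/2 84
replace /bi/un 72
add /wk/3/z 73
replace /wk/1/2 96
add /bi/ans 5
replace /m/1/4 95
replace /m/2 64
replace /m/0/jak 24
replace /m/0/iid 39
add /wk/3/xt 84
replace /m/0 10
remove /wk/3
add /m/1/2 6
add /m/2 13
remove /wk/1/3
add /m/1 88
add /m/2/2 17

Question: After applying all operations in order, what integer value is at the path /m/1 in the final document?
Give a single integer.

Answer: 88

Derivation:
After op 1 (replace /wk/0 42): {"bi":{"o":{"fvt":61,"n":35},"un":[45,22,28,28,75]},"m":[{"iid":73,"jak":49,"ow":33},[12,99,20,55,31],[11,41,74,58],{"k":23,"nyg":69,"oz":31,"vv":48}],"wk":[42,[36,4,45,95],{"hx":73,"wn":35},{"e":15,"j":9,"z":63}]}
After op 2 (remove /wk/3/e): {"bi":{"o":{"fvt":61,"n":35},"un":[45,22,28,28,75]},"m":[{"iid":73,"jak":49,"ow":33},[12,99,20,55,31],[11,41,74,58],{"k":23,"nyg":69,"oz":31,"vv":48}],"wk":[42,[36,4,45,95],{"hx":73,"wn":35},{"j":9,"z":63}]}
After op 3 (replace /m/3 60): {"bi":{"o":{"fvt":61,"n":35},"un":[45,22,28,28,75]},"m":[{"iid":73,"jak":49,"ow":33},[12,99,20,55,31],[11,41,74,58],60],"wk":[42,[36,4,45,95],{"hx":73,"wn":35},{"j":9,"z":63}]}
After op 4 (replace /bi/un/1 88): {"bi":{"o":{"fvt":61,"n":35},"un":[45,88,28,28,75]},"m":[{"iid":73,"jak":49,"ow":33},[12,99,20,55,31],[11,41,74,58],60],"wk":[42,[36,4,45,95],{"hx":73,"wn":35},{"j":9,"z":63}]}
After op 5 (replace /m/2 84): {"bi":{"o":{"fvt":61,"n":35},"un":[45,88,28,28,75]},"m":[{"iid":73,"jak":49,"ow":33},[12,99,20,55,31],84,60],"wk":[42,[36,4,45,95],{"hx":73,"wn":35},{"j":9,"z":63}]}
After op 6 (replace /bi/un 72): {"bi":{"o":{"fvt":61,"n":35},"un":72},"m":[{"iid":73,"jak":49,"ow":33},[12,99,20,55,31],84,60],"wk":[42,[36,4,45,95],{"hx":73,"wn":35},{"j":9,"z":63}]}
After op 7 (add /wk/3/z 73): {"bi":{"o":{"fvt":61,"n":35},"un":72},"m":[{"iid":73,"jak":49,"ow":33},[12,99,20,55,31],84,60],"wk":[42,[36,4,45,95],{"hx":73,"wn":35},{"j":9,"z":73}]}
After op 8 (replace /wk/1/2 96): {"bi":{"o":{"fvt":61,"n":35},"un":72},"m":[{"iid":73,"jak":49,"ow":33},[12,99,20,55,31],84,60],"wk":[42,[36,4,96,95],{"hx":73,"wn":35},{"j":9,"z":73}]}
After op 9 (add /bi/ans 5): {"bi":{"ans":5,"o":{"fvt":61,"n":35},"un":72},"m":[{"iid":73,"jak":49,"ow":33},[12,99,20,55,31],84,60],"wk":[42,[36,4,96,95],{"hx":73,"wn":35},{"j":9,"z":73}]}
After op 10 (replace /m/1/4 95): {"bi":{"ans":5,"o":{"fvt":61,"n":35},"un":72},"m":[{"iid":73,"jak":49,"ow":33},[12,99,20,55,95],84,60],"wk":[42,[36,4,96,95],{"hx":73,"wn":35},{"j":9,"z":73}]}
After op 11 (replace /m/2 64): {"bi":{"ans":5,"o":{"fvt":61,"n":35},"un":72},"m":[{"iid":73,"jak":49,"ow":33},[12,99,20,55,95],64,60],"wk":[42,[36,4,96,95],{"hx":73,"wn":35},{"j":9,"z":73}]}
After op 12 (replace /m/0/jak 24): {"bi":{"ans":5,"o":{"fvt":61,"n":35},"un":72},"m":[{"iid":73,"jak":24,"ow":33},[12,99,20,55,95],64,60],"wk":[42,[36,4,96,95],{"hx":73,"wn":35},{"j":9,"z":73}]}
After op 13 (replace /m/0/iid 39): {"bi":{"ans":5,"o":{"fvt":61,"n":35},"un":72},"m":[{"iid":39,"jak":24,"ow":33},[12,99,20,55,95],64,60],"wk":[42,[36,4,96,95],{"hx":73,"wn":35},{"j":9,"z":73}]}
After op 14 (add /wk/3/xt 84): {"bi":{"ans":5,"o":{"fvt":61,"n":35},"un":72},"m":[{"iid":39,"jak":24,"ow":33},[12,99,20,55,95],64,60],"wk":[42,[36,4,96,95],{"hx":73,"wn":35},{"j":9,"xt":84,"z":73}]}
After op 15 (replace /m/0 10): {"bi":{"ans":5,"o":{"fvt":61,"n":35},"un":72},"m":[10,[12,99,20,55,95],64,60],"wk":[42,[36,4,96,95],{"hx":73,"wn":35},{"j":9,"xt":84,"z":73}]}
After op 16 (remove /wk/3): {"bi":{"ans":5,"o":{"fvt":61,"n":35},"un":72},"m":[10,[12,99,20,55,95],64,60],"wk":[42,[36,4,96,95],{"hx":73,"wn":35}]}
After op 17 (add /m/1/2 6): {"bi":{"ans":5,"o":{"fvt":61,"n":35},"un":72},"m":[10,[12,99,6,20,55,95],64,60],"wk":[42,[36,4,96,95],{"hx":73,"wn":35}]}
After op 18 (add /m/2 13): {"bi":{"ans":5,"o":{"fvt":61,"n":35},"un":72},"m":[10,[12,99,6,20,55,95],13,64,60],"wk":[42,[36,4,96,95],{"hx":73,"wn":35}]}
After op 19 (remove /wk/1/3): {"bi":{"ans":5,"o":{"fvt":61,"n":35},"un":72},"m":[10,[12,99,6,20,55,95],13,64,60],"wk":[42,[36,4,96],{"hx":73,"wn":35}]}
After op 20 (add /m/1 88): {"bi":{"ans":5,"o":{"fvt":61,"n":35},"un":72},"m":[10,88,[12,99,6,20,55,95],13,64,60],"wk":[42,[36,4,96],{"hx":73,"wn":35}]}
After op 21 (add /m/2/2 17): {"bi":{"ans":5,"o":{"fvt":61,"n":35},"un":72},"m":[10,88,[12,99,17,6,20,55,95],13,64,60],"wk":[42,[36,4,96],{"hx":73,"wn":35}]}
Value at /m/1: 88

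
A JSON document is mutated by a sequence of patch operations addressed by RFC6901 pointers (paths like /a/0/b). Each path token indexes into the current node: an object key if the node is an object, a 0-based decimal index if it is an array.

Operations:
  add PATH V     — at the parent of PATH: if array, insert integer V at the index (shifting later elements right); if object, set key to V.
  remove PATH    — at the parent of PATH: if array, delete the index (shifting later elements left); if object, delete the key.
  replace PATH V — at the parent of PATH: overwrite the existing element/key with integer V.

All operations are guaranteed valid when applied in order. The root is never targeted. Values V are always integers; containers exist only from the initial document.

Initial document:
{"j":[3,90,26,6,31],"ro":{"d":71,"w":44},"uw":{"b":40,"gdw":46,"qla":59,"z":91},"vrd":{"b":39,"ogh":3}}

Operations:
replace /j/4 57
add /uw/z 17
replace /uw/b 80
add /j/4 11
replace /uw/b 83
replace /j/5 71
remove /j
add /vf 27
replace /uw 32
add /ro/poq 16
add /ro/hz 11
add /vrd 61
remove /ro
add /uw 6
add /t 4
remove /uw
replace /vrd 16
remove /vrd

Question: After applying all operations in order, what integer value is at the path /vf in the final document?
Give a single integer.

After op 1 (replace /j/4 57): {"j":[3,90,26,6,57],"ro":{"d":71,"w":44},"uw":{"b":40,"gdw":46,"qla":59,"z":91},"vrd":{"b":39,"ogh":3}}
After op 2 (add /uw/z 17): {"j":[3,90,26,6,57],"ro":{"d":71,"w":44},"uw":{"b":40,"gdw":46,"qla":59,"z":17},"vrd":{"b":39,"ogh":3}}
After op 3 (replace /uw/b 80): {"j":[3,90,26,6,57],"ro":{"d":71,"w":44},"uw":{"b":80,"gdw":46,"qla":59,"z":17},"vrd":{"b":39,"ogh":3}}
After op 4 (add /j/4 11): {"j":[3,90,26,6,11,57],"ro":{"d":71,"w":44},"uw":{"b":80,"gdw":46,"qla":59,"z":17},"vrd":{"b":39,"ogh":3}}
After op 5 (replace /uw/b 83): {"j":[3,90,26,6,11,57],"ro":{"d":71,"w":44},"uw":{"b":83,"gdw":46,"qla":59,"z":17},"vrd":{"b":39,"ogh":3}}
After op 6 (replace /j/5 71): {"j":[3,90,26,6,11,71],"ro":{"d":71,"w":44},"uw":{"b":83,"gdw":46,"qla":59,"z":17},"vrd":{"b":39,"ogh":3}}
After op 7 (remove /j): {"ro":{"d":71,"w":44},"uw":{"b":83,"gdw":46,"qla":59,"z":17},"vrd":{"b":39,"ogh":3}}
After op 8 (add /vf 27): {"ro":{"d":71,"w":44},"uw":{"b":83,"gdw":46,"qla":59,"z":17},"vf":27,"vrd":{"b":39,"ogh":3}}
After op 9 (replace /uw 32): {"ro":{"d":71,"w":44},"uw":32,"vf":27,"vrd":{"b":39,"ogh":3}}
After op 10 (add /ro/poq 16): {"ro":{"d":71,"poq":16,"w":44},"uw":32,"vf":27,"vrd":{"b":39,"ogh":3}}
After op 11 (add /ro/hz 11): {"ro":{"d":71,"hz":11,"poq":16,"w":44},"uw":32,"vf":27,"vrd":{"b":39,"ogh":3}}
After op 12 (add /vrd 61): {"ro":{"d":71,"hz":11,"poq":16,"w":44},"uw":32,"vf":27,"vrd":61}
After op 13 (remove /ro): {"uw":32,"vf":27,"vrd":61}
After op 14 (add /uw 6): {"uw":6,"vf":27,"vrd":61}
After op 15 (add /t 4): {"t":4,"uw":6,"vf":27,"vrd":61}
After op 16 (remove /uw): {"t":4,"vf":27,"vrd":61}
After op 17 (replace /vrd 16): {"t":4,"vf":27,"vrd":16}
After op 18 (remove /vrd): {"t":4,"vf":27}
Value at /vf: 27

Answer: 27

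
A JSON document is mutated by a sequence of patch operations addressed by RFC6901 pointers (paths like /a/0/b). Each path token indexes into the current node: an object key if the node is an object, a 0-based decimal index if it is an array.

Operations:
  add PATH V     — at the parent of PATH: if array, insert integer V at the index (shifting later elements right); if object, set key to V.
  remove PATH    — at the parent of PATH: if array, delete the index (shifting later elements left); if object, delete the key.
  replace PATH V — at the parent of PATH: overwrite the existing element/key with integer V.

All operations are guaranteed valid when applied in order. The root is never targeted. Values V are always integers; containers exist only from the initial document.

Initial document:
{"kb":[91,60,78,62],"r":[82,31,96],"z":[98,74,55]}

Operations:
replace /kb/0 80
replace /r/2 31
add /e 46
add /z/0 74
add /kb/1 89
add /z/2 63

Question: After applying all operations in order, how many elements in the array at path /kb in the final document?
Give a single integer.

After op 1 (replace /kb/0 80): {"kb":[80,60,78,62],"r":[82,31,96],"z":[98,74,55]}
After op 2 (replace /r/2 31): {"kb":[80,60,78,62],"r":[82,31,31],"z":[98,74,55]}
After op 3 (add /e 46): {"e":46,"kb":[80,60,78,62],"r":[82,31,31],"z":[98,74,55]}
After op 4 (add /z/0 74): {"e":46,"kb":[80,60,78,62],"r":[82,31,31],"z":[74,98,74,55]}
After op 5 (add /kb/1 89): {"e":46,"kb":[80,89,60,78,62],"r":[82,31,31],"z":[74,98,74,55]}
After op 6 (add /z/2 63): {"e":46,"kb":[80,89,60,78,62],"r":[82,31,31],"z":[74,98,63,74,55]}
Size at path /kb: 5

Answer: 5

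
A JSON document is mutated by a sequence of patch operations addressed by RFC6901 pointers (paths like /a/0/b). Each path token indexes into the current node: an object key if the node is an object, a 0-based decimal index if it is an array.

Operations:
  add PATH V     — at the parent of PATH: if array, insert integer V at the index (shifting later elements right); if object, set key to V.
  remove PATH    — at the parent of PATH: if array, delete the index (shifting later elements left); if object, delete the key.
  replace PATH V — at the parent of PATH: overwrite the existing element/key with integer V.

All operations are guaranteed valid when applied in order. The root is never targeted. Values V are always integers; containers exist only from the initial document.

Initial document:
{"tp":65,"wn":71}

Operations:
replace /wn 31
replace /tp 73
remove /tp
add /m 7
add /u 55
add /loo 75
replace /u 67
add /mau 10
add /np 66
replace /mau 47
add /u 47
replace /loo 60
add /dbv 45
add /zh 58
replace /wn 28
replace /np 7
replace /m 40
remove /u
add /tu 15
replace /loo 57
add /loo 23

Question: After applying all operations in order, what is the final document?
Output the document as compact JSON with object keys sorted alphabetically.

After op 1 (replace /wn 31): {"tp":65,"wn":31}
After op 2 (replace /tp 73): {"tp":73,"wn":31}
After op 3 (remove /tp): {"wn":31}
After op 4 (add /m 7): {"m":7,"wn":31}
After op 5 (add /u 55): {"m":7,"u":55,"wn":31}
After op 6 (add /loo 75): {"loo":75,"m":7,"u":55,"wn":31}
After op 7 (replace /u 67): {"loo":75,"m":7,"u":67,"wn":31}
After op 8 (add /mau 10): {"loo":75,"m":7,"mau":10,"u":67,"wn":31}
After op 9 (add /np 66): {"loo":75,"m":7,"mau":10,"np":66,"u":67,"wn":31}
After op 10 (replace /mau 47): {"loo":75,"m":7,"mau":47,"np":66,"u":67,"wn":31}
After op 11 (add /u 47): {"loo":75,"m":7,"mau":47,"np":66,"u":47,"wn":31}
After op 12 (replace /loo 60): {"loo":60,"m":7,"mau":47,"np":66,"u":47,"wn":31}
After op 13 (add /dbv 45): {"dbv":45,"loo":60,"m":7,"mau":47,"np":66,"u":47,"wn":31}
After op 14 (add /zh 58): {"dbv":45,"loo":60,"m":7,"mau":47,"np":66,"u":47,"wn":31,"zh":58}
After op 15 (replace /wn 28): {"dbv":45,"loo":60,"m":7,"mau":47,"np":66,"u":47,"wn":28,"zh":58}
After op 16 (replace /np 7): {"dbv":45,"loo":60,"m":7,"mau":47,"np":7,"u":47,"wn":28,"zh":58}
After op 17 (replace /m 40): {"dbv":45,"loo":60,"m":40,"mau":47,"np":7,"u":47,"wn":28,"zh":58}
After op 18 (remove /u): {"dbv":45,"loo":60,"m":40,"mau":47,"np":7,"wn":28,"zh":58}
After op 19 (add /tu 15): {"dbv":45,"loo":60,"m":40,"mau":47,"np":7,"tu":15,"wn":28,"zh":58}
After op 20 (replace /loo 57): {"dbv":45,"loo":57,"m":40,"mau":47,"np":7,"tu":15,"wn":28,"zh":58}
After op 21 (add /loo 23): {"dbv":45,"loo":23,"m":40,"mau":47,"np":7,"tu":15,"wn":28,"zh":58}

Answer: {"dbv":45,"loo":23,"m":40,"mau":47,"np":7,"tu":15,"wn":28,"zh":58}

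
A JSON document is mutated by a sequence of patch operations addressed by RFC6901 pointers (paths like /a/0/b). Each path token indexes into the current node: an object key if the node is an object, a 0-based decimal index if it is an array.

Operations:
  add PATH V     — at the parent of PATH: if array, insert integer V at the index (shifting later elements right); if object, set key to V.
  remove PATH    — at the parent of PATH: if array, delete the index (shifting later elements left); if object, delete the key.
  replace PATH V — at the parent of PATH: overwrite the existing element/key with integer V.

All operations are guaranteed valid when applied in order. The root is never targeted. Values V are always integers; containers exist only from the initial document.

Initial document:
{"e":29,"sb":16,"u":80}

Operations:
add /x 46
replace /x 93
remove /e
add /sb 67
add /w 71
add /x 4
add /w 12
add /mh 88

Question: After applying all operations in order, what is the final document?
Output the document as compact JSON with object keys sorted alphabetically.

After op 1 (add /x 46): {"e":29,"sb":16,"u":80,"x":46}
After op 2 (replace /x 93): {"e":29,"sb":16,"u":80,"x":93}
After op 3 (remove /e): {"sb":16,"u":80,"x":93}
After op 4 (add /sb 67): {"sb":67,"u":80,"x":93}
After op 5 (add /w 71): {"sb":67,"u":80,"w":71,"x":93}
After op 6 (add /x 4): {"sb":67,"u":80,"w":71,"x":4}
After op 7 (add /w 12): {"sb":67,"u":80,"w":12,"x":4}
After op 8 (add /mh 88): {"mh":88,"sb":67,"u":80,"w":12,"x":4}

Answer: {"mh":88,"sb":67,"u":80,"w":12,"x":4}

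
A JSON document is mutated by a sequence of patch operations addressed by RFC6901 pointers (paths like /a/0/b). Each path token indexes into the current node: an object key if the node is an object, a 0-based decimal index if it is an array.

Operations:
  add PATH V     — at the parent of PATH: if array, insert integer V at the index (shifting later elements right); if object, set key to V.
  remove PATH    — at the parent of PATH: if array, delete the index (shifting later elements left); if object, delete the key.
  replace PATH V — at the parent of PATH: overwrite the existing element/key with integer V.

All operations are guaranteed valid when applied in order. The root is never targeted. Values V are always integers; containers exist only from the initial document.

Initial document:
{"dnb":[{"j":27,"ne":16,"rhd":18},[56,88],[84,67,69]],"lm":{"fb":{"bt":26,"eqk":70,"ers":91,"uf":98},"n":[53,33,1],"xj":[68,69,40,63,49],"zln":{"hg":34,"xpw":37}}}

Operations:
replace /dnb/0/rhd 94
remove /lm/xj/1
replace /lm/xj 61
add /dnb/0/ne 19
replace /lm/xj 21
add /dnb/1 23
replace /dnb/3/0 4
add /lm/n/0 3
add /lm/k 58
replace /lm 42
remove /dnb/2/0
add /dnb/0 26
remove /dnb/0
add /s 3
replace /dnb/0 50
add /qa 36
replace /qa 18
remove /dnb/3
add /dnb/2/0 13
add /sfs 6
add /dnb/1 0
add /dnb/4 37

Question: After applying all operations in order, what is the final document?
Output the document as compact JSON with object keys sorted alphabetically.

Answer: {"dnb":[50,0,23,[13,88],37],"lm":42,"qa":18,"s":3,"sfs":6}

Derivation:
After op 1 (replace /dnb/0/rhd 94): {"dnb":[{"j":27,"ne":16,"rhd":94},[56,88],[84,67,69]],"lm":{"fb":{"bt":26,"eqk":70,"ers":91,"uf":98},"n":[53,33,1],"xj":[68,69,40,63,49],"zln":{"hg":34,"xpw":37}}}
After op 2 (remove /lm/xj/1): {"dnb":[{"j":27,"ne":16,"rhd":94},[56,88],[84,67,69]],"lm":{"fb":{"bt":26,"eqk":70,"ers":91,"uf":98},"n":[53,33,1],"xj":[68,40,63,49],"zln":{"hg":34,"xpw":37}}}
After op 3 (replace /lm/xj 61): {"dnb":[{"j":27,"ne":16,"rhd":94},[56,88],[84,67,69]],"lm":{"fb":{"bt":26,"eqk":70,"ers":91,"uf":98},"n":[53,33,1],"xj":61,"zln":{"hg":34,"xpw":37}}}
After op 4 (add /dnb/0/ne 19): {"dnb":[{"j":27,"ne":19,"rhd":94},[56,88],[84,67,69]],"lm":{"fb":{"bt":26,"eqk":70,"ers":91,"uf":98},"n":[53,33,1],"xj":61,"zln":{"hg":34,"xpw":37}}}
After op 5 (replace /lm/xj 21): {"dnb":[{"j":27,"ne":19,"rhd":94},[56,88],[84,67,69]],"lm":{"fb":{"bt":26,"eqk":70,"ers":91,"uf":98},"n":[53,33,1],"xj":21,"zln":{"hg":34,"xpw":37}}}
After op 6 (add /dnb/1 23): {"dnb":[{"j":27,"ne":19,"rhd":94},23,[56,88],[84,67,69]],"lm":{"fb":{"bt":26,"eqk":70,"ers":91,"uf":98},"n":[53,33,1],"xj":21,"zln":{"hg":34,"xpw":37}}}
After op 7 (replace /dnb/3/0 4): {"dnb":[{"j":27,"ne":19,"rhd":94},23,[56,88],[4,67,69]],"lm":{"fb":{"bt":26,"eqk":70,"ers":91,"uf":98},"n":[53,33,1],"xj":21,"zln":{"hg":34,"xpw":37}}}
After op 8 (add /lm/n/0 3): {"dnb":[{"j":27,"ne":19,"rhd":94},23,[56,88],[4,67,69]],"lm":{"fb":{"bt":26,"eqk":70,"ers":91,"uf":98},"n":[3,53,33,1],"xj":21,"zln":{"hg":34,"xpw":37}}}
After op 9 (add /lm/k 58): {"dnb":[{"j":27,"ne":19,"rhd":94},23,[56,88],[4,67,69]],"lm":{"fb":{"bt":26,"eqk":70,"ers":91,"uf":98},"k":58,"n":[3,53,33,1],"xj":21,"zln":{"hg":34,"xpw":37}}}
After op 10 (replace /lm 42): {"dnb":[{"j":27,"ne":19,"rhd":94},23,[56,88],[4,67,69]],"lm":42}
After op 11 (remove /dnb/2/0): {"dnb":[{"j":27,"ne":19,"rhd":94},23,[88],[4,67,69]],"lm":42}
After op 12 (add /dnb/0 26): {"dnb":[26,{"j":27,"ne":19,"rhd":94},23,[88],[4,67,69]],"lm":42}
After op 13 (remove /dnb/0): {"dnb":[{"j":27,"ne":19,"rhd":94},23,[88],[4,67,69]],"lm":42}
After op 14 (add /s 3): {"dnb":[{"j":27,"ne":19,"rhd":94},23,[88],[4,67,69]],"lm":42,"s":3}
After op 15 (replace /dnb/0 50): {"dnb":[50,23,[88],[4,67,69]],"lm":42,"s":3}
After op 16 (add /qa 36): {"dnb":[50,23,[88],[4,67,69]],"lm":42,"qa":36,"s":3}
After op 17 (replace /qa 18): {"dnb":[50,23,[88],[4,67,69]],"lm":42,"qa":18,"s":3}
After op 18 (remove /dnb/3): {"dnb":[50,23,[88]],"lm":42,"qa":18,"s":3}
After op 19 (add /dnb/2/0 13): {"dnb":[50,23,[13,88]],"lm":42,"qa":18,"s":3}
After op 20 (add /sfs 6): {"dnb":[50,23,[13,88]],"lm":42,"qa":18,"s":3,"sfs":6}
After op 21 (add /dnb/1 0): {"dnb":[50,0,23,[13,88]],"lm":42,"qa":18,"s":3,"sfs":6}
After op 22 (add /dnb/4 37): {"dnb":[50,0,23,[13,88],37],"lm":42,"qa":18,"s":3,"sfs":6}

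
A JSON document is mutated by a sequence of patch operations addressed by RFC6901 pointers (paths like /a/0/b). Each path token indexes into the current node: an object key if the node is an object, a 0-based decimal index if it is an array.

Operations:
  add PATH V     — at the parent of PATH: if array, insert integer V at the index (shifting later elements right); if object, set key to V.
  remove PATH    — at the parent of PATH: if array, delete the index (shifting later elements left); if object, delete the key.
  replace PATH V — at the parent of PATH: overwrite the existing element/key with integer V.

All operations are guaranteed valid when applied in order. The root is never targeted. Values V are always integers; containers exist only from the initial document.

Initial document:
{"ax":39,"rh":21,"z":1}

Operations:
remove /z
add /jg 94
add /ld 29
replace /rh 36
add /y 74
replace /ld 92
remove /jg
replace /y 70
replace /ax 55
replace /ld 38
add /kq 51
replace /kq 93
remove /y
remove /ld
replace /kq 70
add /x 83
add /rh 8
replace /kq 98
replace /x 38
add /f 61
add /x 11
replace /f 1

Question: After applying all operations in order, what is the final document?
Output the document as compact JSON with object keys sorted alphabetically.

After op 1 (remove /z): {"ax":39,"rh":21}
After op 2 (add /jg 94): {"ax":39,"jg":94,"rh":21}
After op 3 (add /ld 29): {"ax":39,"jg":94,"ld":29,"rh":21}
After op 4 (replace /rh 36): {"ax":39,"jg":94,"ld":29,"rh":36}
After op 5 (add /y 74): {"ax":39,"jg":94,"ld":29,"rh":36,"y":74}
After op 6 (replace /ld 92): {"ax":39,"jg":94,"ld":92,"rh":36,"y":74}
After op 7 (remove /jg): {"ax":39,"ld":92,"rh":36,"y":74}
After op 8 (replace /y 70): {"ax":39,"ld":92,"rh":36,"y":70}
After op 9 (replace /ax 55): {"ax":55,"ld":92,"rh":36,"y":70}
After op 10 (replace /ld 38): {"ax":55,"ld":38,"rh":36,"y":70}
After op 11 (add /kq 51): {"ax":55,"kq":51,"ld":38,"rh":36,"y":70}
After op 12 (replace /kq 93): {"ax":55,"kq":93,"ld":38,"rh":36,"y":70}
After op 13 (remove /y): {"ax":55,"kq":93,"ld":38,"rh":36}
After op 14 (remove /ld): {"ax":55,"kq":93,"rh":36}
After op 15 (replace /kq 70): {"ax":55,"kq":70,"rh":36}
After op 16 (add /x 83): {"ax":55,"kq":70,"rh":36,"x":83}
After op 17 (add /rh 8): {"ax":55,"kq":70,"rh":8,"x":83}
After op 18 (replace /kq 98): {"ax":55,"kq":98,"rh":8,"x":83}
After op 19 (replace /x 38): {"ax":55,"kq":98,"rh":8,"x":38}
After op 20 (add /f 61): {"ax":55,"f":61,"kq":98,"rh":8,"x":38}
After op 21 (add /x 11): {"ax":55,"f":61,"kq":98,"rh":8,"x":11}
After op 22 (replace /f 1): {"ax":55,"f":1,"kq":98,"rh":8,"x":11}

Answer: {"ax":55,"f":1,"kq":98,"rh":8,"x":11}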